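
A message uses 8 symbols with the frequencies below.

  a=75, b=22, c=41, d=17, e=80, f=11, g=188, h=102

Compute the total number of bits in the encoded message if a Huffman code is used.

Build the Huffman tree bottom-up:
combine f(11), d(17) → 28
combine b(22), 28 → 50
combine c(41), 50 → 91
combine a(75), e(80) → 155
combine 91, h(102) → 193
combine 155, g(188) → 343
combine 193, 343 → 536
The encoded length is the sum of every internal node's weight: 28 + 50 + 91 + 155 + 193 + 343 + 536 = 1396 bits.

1396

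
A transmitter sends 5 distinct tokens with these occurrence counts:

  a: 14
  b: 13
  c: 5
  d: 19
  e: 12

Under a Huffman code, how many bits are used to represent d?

Build the tree from the bottom:
combine c(5), e(12) → 17
combine b(13), a(14) → 27
combine 17, d(19) → 36
combine 27, 36 → 63
The subtree containing d is merged 2 times, so code length = 2.

2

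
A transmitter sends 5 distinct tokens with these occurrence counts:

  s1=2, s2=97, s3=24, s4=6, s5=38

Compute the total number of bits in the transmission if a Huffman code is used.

277

Build the Huffman tree bottom-up:
merge s1(2) and s4(6): 8
merge 8 and s3(24): 32
merge 32 and s5(38): 70
merge 70 and s2(97): 167
The encoded length is the sum of every internal node's weight: 8 + 32 + 70 + 167 = 277 bits.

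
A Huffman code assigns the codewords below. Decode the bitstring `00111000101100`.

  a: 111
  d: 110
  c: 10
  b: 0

bbabbbcdb

Read left to right; each codeword is recognised as soon as it completes (prefix code):
  0→b | 0→b | 111→a | 0→b | 0→b | 0→b | 10→c | 110→d | 0→b
Decoded message: bbabbbcdb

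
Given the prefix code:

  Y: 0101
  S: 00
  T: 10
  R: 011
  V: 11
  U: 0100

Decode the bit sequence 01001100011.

UVSR

Read left to right; each codeword is recognised as soon as it completes (prefix code):
  0100→U | 11→V | 00→S | 011→R
Decoded message: UVSR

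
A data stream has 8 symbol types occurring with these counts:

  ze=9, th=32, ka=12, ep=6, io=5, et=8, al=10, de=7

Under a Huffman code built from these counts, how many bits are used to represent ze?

Build the tree from the bottom:
combine io(5), ep(6) → 11
combine de(7), et(8) → 15
combine ze(9), al(10) → 19
combine 11, ka(12) → 23
combine 15, 19 → 34
combine 23, th(32) → 55
combine 34, 55 → 89
ze sits 3 levels below the root, so its codeword is 3 bits.

3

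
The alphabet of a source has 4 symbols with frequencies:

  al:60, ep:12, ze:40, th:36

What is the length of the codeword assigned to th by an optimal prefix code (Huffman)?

3

Build the tree from the bottom:
ep(12) + th(36) → 48
ze(40) + 48 → 88
al(60) + 88 → 148
th's leaf is at depth 3, giving a 3-bit codeword.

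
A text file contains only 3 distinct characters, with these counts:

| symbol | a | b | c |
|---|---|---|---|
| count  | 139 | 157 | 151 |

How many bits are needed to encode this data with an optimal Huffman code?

Build the Huffman tree bottom-up:
merge a(139) and c(151): 290
merge b(157) and 290: 447
Each symbol's bit-cost is frequency × depth; summing gives 737 bits (equivalently 290 + 447).

737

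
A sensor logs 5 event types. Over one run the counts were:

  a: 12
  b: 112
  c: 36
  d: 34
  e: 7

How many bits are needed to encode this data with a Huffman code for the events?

Merge the two smallest weights repeatedly:
merge e(7) and a(12): 19
merge 19 and d(34): 53
merge c(36) and 53: 89
merge 89 and b(112): 201
Each symbol's bit-cost is frequency × depth; summing gives 362 bits (equivalently 19 + 53 + 89 + 201).

362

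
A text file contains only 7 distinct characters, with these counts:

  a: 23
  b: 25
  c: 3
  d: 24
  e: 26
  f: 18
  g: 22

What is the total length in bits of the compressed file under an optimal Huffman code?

393

Build the Huffman tree bottom-up:
c(3) + f(18) → 21
21 + g(22) → 43
a(23) + d(24) → 47
b(25) + e(26) → 51
43 + 47 → 90
51 + 90 → 141
Total encoded bits = sum of merged weights = 21 + 43 + 47 + 51 + 90 + 141 = 393.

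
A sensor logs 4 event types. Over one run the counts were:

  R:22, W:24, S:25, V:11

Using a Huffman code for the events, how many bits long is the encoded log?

164

Merge the two smallest weights repeatedly:
V(11) + R(22) → 33
W(24) + S(25) → 49
33 + 49 → 82
Each symbol's bit-cost is frequency × depth; summing gives 164 bits (equivalently 33 + 49 + 82).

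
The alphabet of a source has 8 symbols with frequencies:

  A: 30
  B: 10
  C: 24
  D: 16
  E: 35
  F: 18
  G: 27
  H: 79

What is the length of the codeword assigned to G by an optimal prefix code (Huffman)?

3

Huffman merges, smallest pair first:
merge B(10) and D(16): 26
merge F(18) and C(24): 42
merge 26 and G(27): 53
merge A(30) and E(35): 65
merge 42 and 53: 95
merge 65 and H(79): 144
merge 95 and 144: 239
G sits 3 levels below the root, so its codeword is 3 bits.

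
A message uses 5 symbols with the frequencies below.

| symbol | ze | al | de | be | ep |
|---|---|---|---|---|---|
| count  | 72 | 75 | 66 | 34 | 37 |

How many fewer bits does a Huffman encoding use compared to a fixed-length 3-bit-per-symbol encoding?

213

Fixed-length: 3 bits × 284 symbols = 852 bits.
Huffman merges:
combine be(34), ep(37) → 71
combine de(66), 71 → 137
combine ze(72), al(75) → 147
combine 137, 147 → 284
Huffman total = 71 + 137 + 147 + 284 = 639 bits.
Saving = 852 − 639 = 213 bits.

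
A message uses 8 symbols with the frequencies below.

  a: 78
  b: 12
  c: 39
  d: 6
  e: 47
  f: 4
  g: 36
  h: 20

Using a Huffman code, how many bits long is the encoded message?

Build the Huffman tree bottom-up:
f(4) + d(6) → 10
10 + b(12) → 22
h(20) + 22 → 42
g(36) + c(39) → 75
42 + e(47) → 89
75 + a(78) → 153
89 + 153 → 242
The encoded length is the sum of every internal node's weight: 10 + 22 + 42 + 75 + 89 + 153 + 242 = 633 bits.

633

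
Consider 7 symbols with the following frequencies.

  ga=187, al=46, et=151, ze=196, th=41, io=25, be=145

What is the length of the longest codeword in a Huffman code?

5

Merge the two lowest-weight nodes at each step:
merge io(25) and th(41): 66
merge al(46) and 66: 112
merge 112 and be(145): 257
merge et(151) and ga(187): 338
merge ze(196) and 257: 453
merge 338 and 453: 791
Maximum depth reached is 5.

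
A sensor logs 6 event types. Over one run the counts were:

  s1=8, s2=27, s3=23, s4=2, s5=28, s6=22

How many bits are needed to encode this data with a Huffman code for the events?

Greedily combine the two least-frequent nodes:
merge s4(2) and s1(8): 10
merge 10 and s6(22): 32
merge s3(23) and s2(27): 50
merge s5(28) and 32: 60
merge 50 and 60: 110
Each symbol's bit-cost is frequency × depth; summing gives 262 bits (equivalently 10 + 32 + 50 + 60 + 110).

262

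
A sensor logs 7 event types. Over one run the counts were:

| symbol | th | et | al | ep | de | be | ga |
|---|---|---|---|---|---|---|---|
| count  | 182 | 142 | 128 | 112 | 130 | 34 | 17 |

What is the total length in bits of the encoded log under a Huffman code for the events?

Build the Huffman tree bottom-up:
ga(17) + be(34) → 51
51 + ep(112) → 163
al(128) + de(130) → 258
et(142) + 163 → 305
th(182) + 258 → 440
305 + 440 → 745
Each symbol's bit-cost is frequency × depth; summing gives 1962 bits (equivalently 51 + 163 + 258 + 305 + 440 + 745).

1962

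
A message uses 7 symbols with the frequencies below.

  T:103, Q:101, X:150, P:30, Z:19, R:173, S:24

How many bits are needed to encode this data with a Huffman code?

Greedily combine the two least-frequent nodes:
combine Z(19), S(24) → 43
combine P(30), 43 → 73
combine 73, Q(101) → 174
combine T(103), X(150) → 253
combine R(173), 174 → 347
combine 253, 347 → 600
The encoded length is the sum of every internal node's weight: 43 + 73 + 174 + 253 + 347 + 600 = 1490 bits.

1490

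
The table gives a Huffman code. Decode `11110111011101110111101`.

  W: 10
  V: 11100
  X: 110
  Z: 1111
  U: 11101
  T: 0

ZTUXUU

Read left to right; each codeword is recognised as soon as it completes (prefix code):
  1111→Z | 0→T | 11101→U | 110→X | 11101→U | 11101→U
Decoded message: ZTUXUU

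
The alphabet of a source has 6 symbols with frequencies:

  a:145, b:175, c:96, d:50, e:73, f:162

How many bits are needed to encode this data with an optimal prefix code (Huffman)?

1744

Merge the two smallest weights repeatedly:
d(50) + e(73) → 123
c(96) + 123 → 219
a(145) + f(162) → 307
b(175) + 219 → 394
307 + 394 → 701
The encoded length is the sum of every internal node's weight: 123 + 219 + 307 + 394 + 701 = 1744 bits.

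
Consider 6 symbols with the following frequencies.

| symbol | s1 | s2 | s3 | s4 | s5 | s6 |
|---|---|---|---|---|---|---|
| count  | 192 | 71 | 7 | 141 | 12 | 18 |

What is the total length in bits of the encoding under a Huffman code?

Build the Huffman tree bottom-up:
s3(7) + s5(12) → 19
s6(18) + 19 → 37
37 + s2(71) → 108
108 + s4(141) → 249
s1(192) + 249 → 441
Total encoded bits = sum of merged weights = 19 + 37 + 108 + 249 + 441 = 854.

854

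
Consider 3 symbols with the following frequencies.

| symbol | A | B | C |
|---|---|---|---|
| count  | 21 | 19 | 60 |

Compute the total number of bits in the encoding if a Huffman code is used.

Greedily combine the two least-frequent nodes:
B(19) + A(21) → 40
40 + C(60) → 100
The encoded length is the sum of every internal node's weight: 40 + 100 = 140 bits.

140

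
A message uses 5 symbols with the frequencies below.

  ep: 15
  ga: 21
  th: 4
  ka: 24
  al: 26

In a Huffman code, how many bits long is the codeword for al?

Repeatedly merge the two smallest:
combine th(4), ep(15) → 19
combine 19, ga(21) → 40
combine ka(24), al(26) → 50
combine 40, 50 → 90
The subtree containing al is merged 2 times, so code length = 2.

2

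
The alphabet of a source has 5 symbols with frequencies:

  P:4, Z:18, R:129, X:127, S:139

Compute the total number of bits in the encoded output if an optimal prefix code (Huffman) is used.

Build the Huffman tree bottom-up:
P(4) + Z(18) → 22
22 + X(127) → 149
R(129) + S(139) → 268
149 + 268 → 417
The encoded length is the sum of every internal node's weight: 22 + 149 + 268 + 417 = 856 bits.

856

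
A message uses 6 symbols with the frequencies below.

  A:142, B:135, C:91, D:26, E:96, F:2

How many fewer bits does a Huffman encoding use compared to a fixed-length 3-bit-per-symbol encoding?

Fixed-length: 3 bits × 492 symbols = 1476 bits.
Huffman merges:
F(2) + D(26) → 28
28 + C(91) → 119
E(96) + 119 → 215
B(135) + A(142) → 277
215 + 277 → 492
Huffman total = 28 + 119 + 215 + 277 + 492 = 1131 bits.
Saving = 1476 − 1131 = 345 bits.

345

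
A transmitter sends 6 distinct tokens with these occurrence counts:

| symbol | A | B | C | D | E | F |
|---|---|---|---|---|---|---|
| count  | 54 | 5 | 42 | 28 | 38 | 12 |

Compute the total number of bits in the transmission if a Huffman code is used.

420

Build the Huffman tree bottom-up:
merge B(5) and F(12): 17
merge 17 and D(28): 45
merge E(38) and C(42): 80
merge 45 and A(54): 99
merge 80 and 99: 179
Total encoded bits = sum of merged weights = 17 + 45 + 80 + 99 + 179 = 420.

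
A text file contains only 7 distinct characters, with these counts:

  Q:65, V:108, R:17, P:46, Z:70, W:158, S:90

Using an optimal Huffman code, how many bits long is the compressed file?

1459

Merge the two smallest weights repeatedly:
combine R(17), P(46) → 63
combine 63, Q(65) → 128
combine Z(70), S(90) → 160
combine V(108), 128 → 236
combine W(158), 160 → 318
combine 236, 318 → 554
The encoded length is the sum of every internal node's weight: 63 + 128 + 160 + 236 + 318 + 554 = 1459 bits.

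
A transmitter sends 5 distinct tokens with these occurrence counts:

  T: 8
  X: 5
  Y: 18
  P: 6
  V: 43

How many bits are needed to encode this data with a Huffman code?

Greedily combine the two least-frequent nodes:
X(5) + P(6) → 11
T(8) + 11 → 19
Y(18) + 19 → 37
37 + V(43) → 80
Each symbol's bit-cost is frequency × depth; summing gives 147 bits (equivalently 11 + 19 + 37 + 80).

147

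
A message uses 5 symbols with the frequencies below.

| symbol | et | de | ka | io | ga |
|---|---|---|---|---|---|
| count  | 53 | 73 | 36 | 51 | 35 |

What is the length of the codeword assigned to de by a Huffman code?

Huffman merges, smallest pair first:
ga(35) + ka(36) → 71
io(51) + et(53) → 104
71 + de(73) → 144
104 + 144 → 248
de's leaf is at depth 2, giving a 2-bit codeword.

2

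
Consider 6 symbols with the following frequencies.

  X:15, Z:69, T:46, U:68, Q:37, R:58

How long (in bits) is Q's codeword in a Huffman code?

Build the tree from the bottom:
merge X(15) and Q(37): 52
merge T(46) and 52: 98
merge R(58) and U(68): 126
merge Z(69) and 98: 167
merge 126 and 167: 293
The subtree containing Q is merged 4 times, so code length = 4.

4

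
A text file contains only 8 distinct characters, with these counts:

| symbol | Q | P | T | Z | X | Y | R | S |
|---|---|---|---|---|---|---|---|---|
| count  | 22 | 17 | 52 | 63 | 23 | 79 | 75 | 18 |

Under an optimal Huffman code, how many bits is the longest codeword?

4

Merge the two lowest-weight nodes at each step:
merge P(17) and S(18): 35
merge Q(22) and X(23): 45
merge 35 and 45: 80
merge T(52) and Z(63): 115
merge R(75) and Y(79): 154
merge 80 and 115: 195
merge 154 and 195: 349
The rarest symbols sit at the bottom; the longest codeword is 4 bits.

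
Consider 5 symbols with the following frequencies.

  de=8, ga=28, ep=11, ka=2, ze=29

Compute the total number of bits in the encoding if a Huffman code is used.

158

Greedily combine the two least-frequent nodes:
ka(2) + de(8) → 10
10 + ep(11) → 21
21 + ga(28) → 49
ze(29) + 49 → 78
The encoded length is the sum of every internal node's weight: 10 + 21 + 49 + 78 = 158 bits.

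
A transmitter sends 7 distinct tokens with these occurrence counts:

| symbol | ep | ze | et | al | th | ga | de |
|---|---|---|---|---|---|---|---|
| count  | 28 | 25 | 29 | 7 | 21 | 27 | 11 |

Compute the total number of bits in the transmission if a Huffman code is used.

Merge the two smallest weights repeatedly:
combine al(7), de(11) → 18
combine 18, th(21) → 39
combine ze(25), ga(27) → 52
combine ep(28), et(29) → 57
combine 39, 52 → 91
combine 57, 91 → 148
Each symbol's bit-cost is frequency × depth; summing gives 405 bits (equivalently 18 + 39 + 52 + 57 + 91 + 148).

405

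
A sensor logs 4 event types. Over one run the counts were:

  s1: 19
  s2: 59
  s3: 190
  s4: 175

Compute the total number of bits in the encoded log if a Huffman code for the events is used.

Merge the two smallest weights repeatedly:
combine s1(19), s2(59) → 78
combine 78, s4(175) → 253
combine s3(190), 253 → 443
Each symbol's bit-cost is frequency × depth; summing gives 774 bits (equivalently 78 + 253 + 443).

774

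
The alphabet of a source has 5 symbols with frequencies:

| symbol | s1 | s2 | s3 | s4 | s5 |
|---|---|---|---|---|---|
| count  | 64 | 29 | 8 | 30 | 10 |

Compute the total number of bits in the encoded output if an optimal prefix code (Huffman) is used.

Merge the two smallest weights repeatedly:
merge s3(8) and s5(10): 18
merge 18 and s2(29): 47
merge s4(30) and 47: 77
merge s1(64) and 77: 141
The encoded length is the sum of every internal node's weight: 18 + 47 + 77 + 141 = 283 bits.

283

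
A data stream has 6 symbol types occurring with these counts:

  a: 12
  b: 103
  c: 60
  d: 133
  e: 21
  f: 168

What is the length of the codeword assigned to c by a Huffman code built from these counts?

3

Huffman merges, smallest pair first:
combine a(12), e(21) → 33
combine 33, c(60) → 93
combine 93, b(103) → 196
combine d(133), f(168) → 301
combine 196, 301 → 497
c sits 3 levels below the root, so its codeword is 3 bits.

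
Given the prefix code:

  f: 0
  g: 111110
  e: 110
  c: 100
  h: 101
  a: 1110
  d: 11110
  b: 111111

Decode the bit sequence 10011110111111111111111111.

Read left to right; each codeword is recognised as soon as it completes (prefix code):
  100→c | 11110→d | 111111→b | 111111→b | 111111→b
Decoded message: cdbbb

cdbbb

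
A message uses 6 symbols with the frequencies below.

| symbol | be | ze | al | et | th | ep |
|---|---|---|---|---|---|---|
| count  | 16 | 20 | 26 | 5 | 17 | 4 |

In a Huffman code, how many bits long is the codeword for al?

Build the tree from the bottom:
merge ep(4) and et(5): 9
merge 9 and be(16): 25
merge th(17) and ze(20): 37
merge 25 and al(26): 51
merge 37 and 51: 88
al sits 2 levels below the root, so its codeword is 2 bits.

2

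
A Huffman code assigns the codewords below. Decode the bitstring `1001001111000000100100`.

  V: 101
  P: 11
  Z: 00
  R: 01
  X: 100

XXPPZZZXX

Read left to right; each codeword is recognised as soon as it completes (prefix code):
  100→X | 100→X | 11→P | 11→P | 00→Z | 00→Z | 00→Z | 100→X | 100→X
Decoded message: XXPPZZZXX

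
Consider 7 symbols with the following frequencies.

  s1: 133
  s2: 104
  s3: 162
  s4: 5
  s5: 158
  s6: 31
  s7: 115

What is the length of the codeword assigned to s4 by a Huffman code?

4

Huffman merges, smallest pair first:
combine s4(5), s6(31) → 36
combine 36, s2(104) → 140
combine s7(115), s1(133) → 248
combine 140, s5(158) → 298
combine s3(162), 248 → 410
combine 298, 410 → 708
s4's leaf is at depth 4, giving a 4-bit codeword.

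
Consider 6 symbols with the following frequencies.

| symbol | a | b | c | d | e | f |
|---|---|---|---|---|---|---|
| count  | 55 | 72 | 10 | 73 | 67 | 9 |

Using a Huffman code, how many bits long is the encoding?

Merge the two smallest weights repeatedly:
f(9) + c(10) → 19
19 + a(55) → 74
e(67) + b(72) → 139
d(73) + 74 → 147
139 + 147 → 286
Total encoded bits = sum of merged weights = 19 + 74 + 139 + 147 + 286 = 665.

665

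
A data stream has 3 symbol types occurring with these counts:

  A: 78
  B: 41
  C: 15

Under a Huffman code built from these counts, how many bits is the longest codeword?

Merge the two lowest-weight nodes at each step:
combine C(15), B(41) → 56
combine 56, A(78) → 134
Maximum depth reached is 2.

2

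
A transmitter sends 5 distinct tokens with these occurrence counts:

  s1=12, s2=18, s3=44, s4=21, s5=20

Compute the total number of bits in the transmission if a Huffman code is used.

257

Greedily combine the two least-frequent nodes:
merge s1(12) and s2(18): 30
merge s5(20) and s4(21): 41
merge 30 and 41: 71
merge s3(44) and 71: 115
Each symbol's bit-cost is frequency × depth; summing gives 257 bits (equivalently 30 + 41 + 71 + 115).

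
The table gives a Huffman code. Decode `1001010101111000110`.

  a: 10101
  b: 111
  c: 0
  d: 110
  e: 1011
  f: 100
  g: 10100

facbfcd

Read left to right; each codeword is recognised as soon as it completes (prefix code):
  100→f | 10101→a | 0→c | 111→b | 100→f | 0→c | 110→d
Decoded message: facbfcd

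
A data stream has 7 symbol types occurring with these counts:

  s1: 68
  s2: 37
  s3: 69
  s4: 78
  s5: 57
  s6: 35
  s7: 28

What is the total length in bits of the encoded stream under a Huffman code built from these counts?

Merge the two smallest weights repeatedly:
combine s7(28), s6(35) → 63
combine s2(37), s5(57) → 94
combine 63, s1(68) → 131
combine s3(69), s4(78) → 147
combine 94, 131 → 225
combine 147, 225 → 372
The encoded length is the sum of every internal node's weight: 63 + 94 + 131 + 147 + 225 + 372 = 1032 bits.

1032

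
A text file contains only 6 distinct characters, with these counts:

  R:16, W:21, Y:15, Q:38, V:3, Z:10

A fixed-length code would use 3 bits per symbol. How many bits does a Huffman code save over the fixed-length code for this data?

Fixed-length: 3 bits × 103 symbols = 309 bits.
Huffman merges:
merge V(3) and Z(10): 13
merge 13 and Y(15): 28
merge R(16) and W(21): 37
merge 28 and 37: 65
merge Q(38) and 65: 103
Huffman total = 13 + 28 + 37 + 65 + 103 = 246 bits.
Saving = 309 − 246 = 63 bits.

63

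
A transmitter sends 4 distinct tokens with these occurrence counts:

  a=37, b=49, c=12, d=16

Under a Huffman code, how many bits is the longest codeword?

3

Merge the two lowest-weight nodes at each step:
combine c(12), d(16) → 28
combine 28, a(37) → 65
combine b(49), 65 → 114
The first pair merged (c, d) ends up deepest, at depth 3.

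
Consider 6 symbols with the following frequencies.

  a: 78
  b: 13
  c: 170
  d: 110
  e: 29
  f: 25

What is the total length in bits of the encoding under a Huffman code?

Build the Huffman tree bottom-up:
combine b(13), f(25) → 38
combine e(29), 38 → 67
combine 67, a(78) → 145
combine d(110), 145 → 255
combine c(170), 255 → 425
Each symbol's bit-cost is frequency × depth; summing gives 930 bits (equivalently 38 + 67 + 145 + 255 + 425).

930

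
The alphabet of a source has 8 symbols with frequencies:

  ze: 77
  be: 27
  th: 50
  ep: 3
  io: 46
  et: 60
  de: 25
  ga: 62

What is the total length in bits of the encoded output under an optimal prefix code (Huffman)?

994

Greedily combine the two least-frequent nodes:
ep(3) + de(25) → 28
be(27) + 28 → 55
io(46) + th(50) → 96
55 + et(60) → 115
ga(62) + ze(77) → 139
96 + 115 → 211
139 + 211 → 350
Each symbol's bit-cost is frequency × depth; summing gives 994 bits (equivalently 28 + 55 + 96 + 115 + 139 + 211 + 350).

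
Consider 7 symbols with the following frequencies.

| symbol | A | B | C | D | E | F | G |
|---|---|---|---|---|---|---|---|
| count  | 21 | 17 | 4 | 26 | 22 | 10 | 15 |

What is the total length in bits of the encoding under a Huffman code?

Merge the two smallest weights repeatedly:
C(4) + F(10) → 14
14 + G(15) → 29
B(17) + A(21) → 38
E(22) + D(26) → 48
29 + 38 → 67
48 + 67 → 115
Each symbol's bit-cost is frequency × depth; summing gives 311 bits (equivalently 14 + 29 + 38 + 48 + 67 + 115).

311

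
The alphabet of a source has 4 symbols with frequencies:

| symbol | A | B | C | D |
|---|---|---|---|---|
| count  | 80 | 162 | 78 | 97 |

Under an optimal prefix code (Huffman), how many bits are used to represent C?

3

Build the tree from the bottom:
combine C(78), A(80) → 158
combine D(97), 158 → 255
combine B(162), 255 → 417
C sits 3 levels below the root, so its codeword is 3 bits.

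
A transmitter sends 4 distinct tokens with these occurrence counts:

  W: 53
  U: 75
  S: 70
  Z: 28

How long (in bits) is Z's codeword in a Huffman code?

Huffman merges, smallest pair first:
merge Z(28) and W(53): 81
merge S(70) and U(75): 145
merge 81 and 145: 226
Z sits 2 levels below the root, so its codeword is 2 bits.

2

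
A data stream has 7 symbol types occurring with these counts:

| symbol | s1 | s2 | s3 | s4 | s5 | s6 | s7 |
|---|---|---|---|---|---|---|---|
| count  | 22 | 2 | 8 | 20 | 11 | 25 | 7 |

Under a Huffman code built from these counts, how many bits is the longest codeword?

5

Merge the two lowest-weight nodes at each step:
merge s2(2) and s7(7): 9
merge s3(8) and 9: 17
merge s5(11) and 17: 28
merge s4(20) and s1(22): 42
merge s6(25) and 28: 53
merge 42 and 53: 95
The rarest symbols sit at the bottom; the longest codeword is 5 bits.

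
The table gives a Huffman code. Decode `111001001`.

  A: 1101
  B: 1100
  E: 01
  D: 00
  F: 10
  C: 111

CDFE

Read left to right; each codeword is recognised as soon as it completes (prefix code):
  111→C | 00→D | 10→F | 01→E
Decoded message: CDFE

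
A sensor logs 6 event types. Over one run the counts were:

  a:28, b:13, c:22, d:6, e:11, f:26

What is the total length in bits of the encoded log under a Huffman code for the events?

259

Greedily combine the two least-frequent nodes:
combine d(6), e(11) → 17
combine b(13), 17 → 30
combine c(22), f(26) → 48
combine a(28), 30 → 58
combine 48, 58 → 106
Each symbol's bit-cost is frequency × depth; summing gives 259 bits (equivalently 17 + 30 + 48 + 58 + 106).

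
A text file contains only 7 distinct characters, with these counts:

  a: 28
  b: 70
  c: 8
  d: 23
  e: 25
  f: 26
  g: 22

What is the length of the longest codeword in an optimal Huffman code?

Merge the two lowest-weight nodes at each step:
merge c(8) and g(22): 30
merge d(23) and e(25): 48
merge f(26) and a(28): 54
merge 30 and 48: 78
merge 54 and b(70): 124
merge 78 and 124: 202
The first pair merged (c, g) ends up deepest, at depth 3.

3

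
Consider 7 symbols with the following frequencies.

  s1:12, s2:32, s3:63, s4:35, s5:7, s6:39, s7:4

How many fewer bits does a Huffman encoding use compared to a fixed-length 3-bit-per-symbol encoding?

103

Fixed-length: 3 bits × 192 symbols = 576 bits.
Huffman merges:
s7(4) + s5(7) → 11
11 + s1(12) → 23
23 + s2(32) → 55
s4(35) + s6(39) → 74
55 + s3(63) → 118
74 + 118 → 192
Huffman total = 11 + 23 + 55 + 74 + 118 + 192 = 473 bits.
Saving = 576 − 473 = 103 bits.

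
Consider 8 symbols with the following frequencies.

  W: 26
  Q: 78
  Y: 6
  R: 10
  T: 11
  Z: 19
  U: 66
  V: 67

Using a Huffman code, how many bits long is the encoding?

Merge the two smallest weights repeatedly:
combine Y(6), R(10) → 16
combine T(11), 16 → 27
combine Z(19), W(26) → 45
combine 27, 45 → 72
combine U(66), V(67) → 133
combine 72, Q(78) → 150
combine 133, 150 → 283
Each symbol's bit-cost is frequency × depth; summing gives 726 bits (equivalently 16 + 27 + 45 + 72 + 133 + 150 + 283).

726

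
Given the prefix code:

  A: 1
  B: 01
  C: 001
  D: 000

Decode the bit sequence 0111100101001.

Read left to right; each codeword is recognised as soon as it completes (prefix code):
  01→B | 1→A | 1→A | 1→A | 001→C | 01→B | 001→C
Decoded message: BAAACBC

BAAACBC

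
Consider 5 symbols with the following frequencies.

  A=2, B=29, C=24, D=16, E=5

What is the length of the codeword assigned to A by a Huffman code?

4

Build the tree from the bottom:
combine A(2), E(5) → 7
combine 7, D(16) → 23
combine 23, C(24) → 47
combine B(29), 47 → 76
A's leaf is at depth 4, giving a 4-bit codeword.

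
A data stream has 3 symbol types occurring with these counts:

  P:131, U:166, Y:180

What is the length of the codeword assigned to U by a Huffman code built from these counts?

Build the tree from the bottom:
P(131) + U(166) → 297
Y(180) + 297 → 477
U sits 2 levels below the root, so its codeword is 2 bits.

2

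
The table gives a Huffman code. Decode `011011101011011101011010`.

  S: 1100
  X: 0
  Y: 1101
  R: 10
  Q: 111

Read left to right; each codeword is recognised as soon as it completes (prefix code):
  0→X | 1101→Y | 1101→Y | 0→X | 1101→Y | 1101→Y | 0→X | 1101→Y | 0→X
Decoded message: XYYXYYXYX

XYYXYYXYX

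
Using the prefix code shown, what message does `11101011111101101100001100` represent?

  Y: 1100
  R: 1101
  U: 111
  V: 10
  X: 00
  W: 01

Read left to right; each codeword is recognised as soon as it completes (prefix code):
  111→U | 01→W | 01→W | 111→U | 1101→R | 10→V | 1100→Y | 00→X | 1100→Y
Decoded message: UWWURVYXY

UWWURVYXY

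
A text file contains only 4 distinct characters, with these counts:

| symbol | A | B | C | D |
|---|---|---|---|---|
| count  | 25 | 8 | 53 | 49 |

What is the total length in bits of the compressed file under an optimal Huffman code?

250

Build the Huffman tree bottom-up:
B(8) + A(25) → 33
33 + D(49) → 82
C(53) + 82 → 135
Total encoded bits = sum of merged weights = 33 + 82 + 135 = 250.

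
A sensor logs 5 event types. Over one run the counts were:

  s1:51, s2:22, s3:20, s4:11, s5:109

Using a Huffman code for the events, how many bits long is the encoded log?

Merge the two smallest weights repeatedly:
merge s4(11) and s3(20): 31
merge s2(22) and 31: 53
merge s1(51) and 53: 104
merge 104 and s5(109): 213
Each symbol's bit-cost is frequency × depth; summing gives 401 bits (equivalently 31 + 53 + 104 + 213).

401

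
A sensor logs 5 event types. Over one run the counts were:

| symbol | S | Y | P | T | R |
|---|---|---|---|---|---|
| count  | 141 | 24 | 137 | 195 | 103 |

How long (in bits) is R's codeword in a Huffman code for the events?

3

Huffman merges, smallest pair first:
merge Y(24) and R(103): 127
merge 127 and P(137): 264
merge S(141) and T(195): 336
merge 264 and 336: 600
The subtree containing R is merged 3 times, so code length = 3.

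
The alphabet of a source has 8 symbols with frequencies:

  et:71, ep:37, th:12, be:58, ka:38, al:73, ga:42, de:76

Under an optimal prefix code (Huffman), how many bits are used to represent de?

Repeatedly merge the two smallest:
merge th(12) and ep(37): 49
merge ka(38) and ga(42): 80
merge 49 and be(58): 107
merge et(71) and al(73): 144
merge de(76) and 80: 156
merge 107 and 144: 251
merge 156 and 251: 407
de sits 2 levels below the root, so its codeword is 2 bits.

2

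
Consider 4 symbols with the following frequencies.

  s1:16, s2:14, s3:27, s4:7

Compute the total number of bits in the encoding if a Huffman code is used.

122

Merge the two smallest weights repeatedly:
merge s4(7) and s2(14): 21
merge s1(16) and 21: 37
merge s3(27) and 37: 64
The encoded length is the sum of every internal node's weight: 21 + 37 + 64 = 122 bits.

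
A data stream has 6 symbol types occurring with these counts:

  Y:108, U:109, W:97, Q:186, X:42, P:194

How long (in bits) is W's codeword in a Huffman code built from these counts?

3

Build the tree from the bottom:
combine X(42), W(97) → 139
combine Y(108), U(109) → 217
combine 139, Q(186) → 325
combine P(194), 217 → 411
combine 325, 411 → 736
W's leaf is at depth 3, giving a 3-bit codeword.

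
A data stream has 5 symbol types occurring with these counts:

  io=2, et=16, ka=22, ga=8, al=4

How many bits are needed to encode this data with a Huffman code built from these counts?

Build the Huffman tree bottom-up:
merge io(2) and al(4): 6
merge 6 and ga(8): 14
merge 14 and et(16): 30
merge ka(22) and 30: 52
The encoded length is the sum of every internal node's weight: 6 + 14 + 30 + 52 = 102 bits.

102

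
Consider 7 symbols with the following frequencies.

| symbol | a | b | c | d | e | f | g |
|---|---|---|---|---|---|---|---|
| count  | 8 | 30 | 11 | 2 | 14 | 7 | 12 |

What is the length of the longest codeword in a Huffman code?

4

Merge the two lowest-weight nodes at each step:
combine d(2), f(7) → 9
combine a(8), 9 → 17
combine c(11), g(12) → 23
combine e(14), 17 → 31
combine 23, b(30) → 53
combine 31, 53 → 84
The rarest symbols sit at the bottom; the longest codeword is 4 bits.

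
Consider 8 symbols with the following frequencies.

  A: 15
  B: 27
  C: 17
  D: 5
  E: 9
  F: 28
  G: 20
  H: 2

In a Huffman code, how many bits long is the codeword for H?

5

Repeatedly merge the two smallest:
combine H(2), D(5) → 7
combine 7, E(9) → 16
combine A(15), 16 → 31
combine C(17), G(20) → 37
combine B(27), F(28) → 55
combine 31, 37 → 68
combine 55, 68 → 123
H's leaf is at depth 5, giving a 5-bit codeword.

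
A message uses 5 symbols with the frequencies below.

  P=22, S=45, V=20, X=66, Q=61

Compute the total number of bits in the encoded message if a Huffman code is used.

470

Greedily combine the two least-frequent nodes:
V(20) + P(22) → 42
42 + S(45) → 87
Q(61) + X(66) → 127
87 + 127 → 214
Total encoded bits = sum of merged weights = 42 + 87 + 127 + 214 = 470.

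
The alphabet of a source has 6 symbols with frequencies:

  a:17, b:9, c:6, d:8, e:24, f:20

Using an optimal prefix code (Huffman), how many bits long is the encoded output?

205

Greedily combine the two least-frequent nodes:
c(6) + d(8) → 14
b(9) + 14 → 23
a(17) + f(20) → 37
23 + e(24) → 47
37 + 47 → 84
The encoded length is the sum of every internal node's weight: 14 + 23 + 37 + 47 + 84 = 205 bits.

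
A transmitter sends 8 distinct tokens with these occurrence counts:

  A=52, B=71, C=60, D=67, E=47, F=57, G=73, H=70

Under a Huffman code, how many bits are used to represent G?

3

Build the tree from the bottom:
merge E(47) and A(52): 99
merge F(57) and C(60): 117
merge D(67) and H(70): 137
merge B(71) and G(73): 144
merge 99 and 117: 216
merge 137 and 144: 281
merge 216 and 281: 497
G's leaf is at depth 3, giving a 3-bit codeword.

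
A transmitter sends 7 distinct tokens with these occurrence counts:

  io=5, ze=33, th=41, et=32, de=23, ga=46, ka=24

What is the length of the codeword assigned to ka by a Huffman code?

3

Build the tree from the bottom:
combine io(5), de(23) → 28
combine ka(24), 28 → 52
combine et(32), ze(33) → 65
combine th(41), ga(46) → 87
combine 52, 65 → 117
combine 87, 117 → 204
The subtree containing ka is merged 3 times, so code length = 3.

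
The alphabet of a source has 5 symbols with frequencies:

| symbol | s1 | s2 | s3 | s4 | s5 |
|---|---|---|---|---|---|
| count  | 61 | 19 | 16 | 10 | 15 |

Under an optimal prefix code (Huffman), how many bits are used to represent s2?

Huffman merges, smallest pair first:
merge s4(10) and s5(15): 25
merge s3(16) and s2(19): 35
merge 25 and 35: 60
merge 60 and s1(61): 121
s2's leaf is at depth 3, giving a 3-bit codeword.

3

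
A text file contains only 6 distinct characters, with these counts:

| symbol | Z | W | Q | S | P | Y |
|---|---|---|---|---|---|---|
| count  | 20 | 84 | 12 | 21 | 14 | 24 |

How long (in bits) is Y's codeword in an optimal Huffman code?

Repeatedly merge the two smallest:
merge Q(12) and P(14): 26
merge Z(20) and S(21): 41
merge Y(24) and 26: 50
merge 41 and 50: 91
merge W(84) and 91: 175
The subtree containing Y is merged 3 times, so code length = 3.

3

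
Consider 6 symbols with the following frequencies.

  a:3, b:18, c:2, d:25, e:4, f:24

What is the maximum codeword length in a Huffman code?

Merge the two lowest-weight nodes at each step:
merge c(2) and a(3): 5
merge e(4) and 5: 9
merge 9 and b(18): 27
merge f(24) and d(25): 49
merge 27 and 49: 76
The rarest symbols sit at the bottom; the longest codeword is 4 bits.

4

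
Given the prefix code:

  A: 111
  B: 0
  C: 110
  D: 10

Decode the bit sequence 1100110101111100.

Read left to right; each codeword is recognised as soon as it completes (prefix code):
  110→C | 0→B | 110→C | 10→D | 111→A | 110→C | 0→B
Decoded message: CBCDACB

CBCDACB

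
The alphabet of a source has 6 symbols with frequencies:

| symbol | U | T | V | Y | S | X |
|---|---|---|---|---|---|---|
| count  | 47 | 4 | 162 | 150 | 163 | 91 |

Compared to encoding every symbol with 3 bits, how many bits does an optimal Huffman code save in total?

424

Fixed-length: 3 bits × 617 symbols = 1851 bits.
Huffman merges:
merge T(4) and U(47): 51
merge 51 and X(91): 142
merge 142 and Y(150): 292
merge V(162) and S(163): 325
merge 292 and 325: 617
Huffman total = 51 + 142 + 292 + 325 + 617 = 1427 bits.
Saving = 1851 − 1427 = 424 bits.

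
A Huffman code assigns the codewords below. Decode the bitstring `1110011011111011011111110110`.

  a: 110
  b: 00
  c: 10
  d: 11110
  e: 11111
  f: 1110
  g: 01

Read left to right; each codeword is recognised as soon as it completes (prefix code):
  1110→f | 01→g | 10→c | 11111→e | 01→g | 10→c | 11111→e | 110→a | 110→a
Decoded message: fgcegceaa

fgcegceaa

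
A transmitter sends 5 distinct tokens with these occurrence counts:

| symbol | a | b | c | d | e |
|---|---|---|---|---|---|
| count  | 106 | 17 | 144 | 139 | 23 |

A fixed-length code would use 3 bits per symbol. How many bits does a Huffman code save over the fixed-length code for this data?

389

Fixed-length: 3 bits × 429 symbols = 1287 bits.
Huffman merges:
b(17) + e(23) → 40
40 + a(106) → 146
d(139) + c(144) → 283
146 + 283 → 429
Huffman total = 40 + 146 + 283 + 429 = 898 bits.
Saving = 1287 − 898 = 389 bits.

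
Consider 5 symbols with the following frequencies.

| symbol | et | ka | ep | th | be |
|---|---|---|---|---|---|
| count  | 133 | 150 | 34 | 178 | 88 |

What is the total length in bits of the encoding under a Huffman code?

Build the Huffman tree bottom-up:
merge ep(34) and be(88): 122
merge 122 and et(133): 255
merge ka(150) and th(178): 328
merge 255 and 328: 583
The encoded length is the sum of every internal node's weight: 122 + 255 + 328 + 583 = 1288 bits.

1288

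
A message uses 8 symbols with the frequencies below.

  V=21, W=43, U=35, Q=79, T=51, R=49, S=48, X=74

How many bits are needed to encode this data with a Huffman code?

Merge the two smallest weights repeatedly:
combine V(21), U(35) → 56
combine W(43), S(48) → 91
combine R(49), T(51) → 100
combine 56, X(74) → 130
combine Q(79), 91 → 170
combine 100, 130 → 230
combine 170, 230 → 400
Each symbol's bit-cost is frequency × depth; summing gives 1177 bits (equivalently 56 + 91 + 100 + 130 + 170 + 230 + 400).

1177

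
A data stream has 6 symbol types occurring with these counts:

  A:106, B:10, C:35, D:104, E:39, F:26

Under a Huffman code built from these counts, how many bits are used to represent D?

Huffman merges, smallest pair first:
merge B(10) and F(26): 36
merge C(35) and 36: 71
merge E(39) and 71: 110
merge D(104) and A(106): 210
merge 110 and 210: 320
The subtree containing D is merged 2 times, so code length = 2.

2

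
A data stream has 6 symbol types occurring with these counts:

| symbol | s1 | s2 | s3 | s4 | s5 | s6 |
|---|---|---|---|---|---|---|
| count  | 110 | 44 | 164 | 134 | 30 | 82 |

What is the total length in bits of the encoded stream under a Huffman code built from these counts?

1358

Build the Huffman tree bottom-up:
s5(30) + s2(44) → 74
74 + s6(82) → 156
s1(110) + s4(134) → 244
156 + s3(164) → 320
244 + 320 → 564
Each symbol's bit-cost is frequency × depth; summing gives 1358 bits (equivalently 74 + 156 + 244 + 320 + 564).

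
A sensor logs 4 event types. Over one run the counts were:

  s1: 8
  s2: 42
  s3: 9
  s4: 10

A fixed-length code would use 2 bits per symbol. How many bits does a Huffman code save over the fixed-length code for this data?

Fixed-length: 2 bits × 69 symbols = 138 bits.
Huffman merges:
merge s1(8) and s3(9): 17
merge s4(10) and 17: 27
merge 27 and s2(42): 69
Huffman total = 17 + 27 + 69 = 113 bits.
Saving = 138 − 113 = 25 bits.

25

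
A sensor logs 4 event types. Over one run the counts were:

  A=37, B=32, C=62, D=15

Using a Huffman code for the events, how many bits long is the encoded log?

277

Merge the two smallest weights repeatedly:
merge D(15) and B(32): 47
merge A(37) and 47: 84
merge C(62) and 84: 146
The encoded length is the sum of every internal node's weight: 47 + 84 + 146 = 277 bits.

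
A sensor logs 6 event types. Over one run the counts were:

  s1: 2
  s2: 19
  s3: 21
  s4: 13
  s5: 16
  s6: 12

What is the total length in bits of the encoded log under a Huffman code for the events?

Greedily combine the two least-frequent nodes:
combine s1(2), s6(12) → 14
combine s4(13), 14 → 27
combine s5(16), s2(19) → 35
combine s3(21), 27 → 48
combine 35, 48 → 83
Total encoded bits = sum of merged weights = 14 + 27 + 35 + 48 + 83 = 207.

207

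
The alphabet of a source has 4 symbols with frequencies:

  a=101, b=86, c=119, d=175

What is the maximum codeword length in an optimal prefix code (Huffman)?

2

Merge the two lowest-weight nodes at each step:
combine b(86), a(101) → 187
combine c(119), d(175) → 294
combine 187, 294 → 481
The first pair merged (b, a) ends up deepest, at depth 2.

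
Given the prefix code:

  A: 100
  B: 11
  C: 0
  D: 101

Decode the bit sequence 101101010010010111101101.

Read left to right; each codeword is recognised as soon as it completes (prefix code):
  101→D | 101→D | 0→C | 100→A | 100→A | 101→D | 11→B | 101→D | 101→D
Decoded message: DDCAADBDD

DDCAADBDD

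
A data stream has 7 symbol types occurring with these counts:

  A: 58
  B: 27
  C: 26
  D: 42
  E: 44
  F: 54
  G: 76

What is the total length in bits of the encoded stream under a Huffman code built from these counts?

Build the Huffman tree bottom-up:
C(26) + B(27) → 53
D(42) + E(44) → 86
53 + F(54) → 107
A(58) + G(76) → 134
86 + 107 → 193
134 + 193 → 327
The encoded length is the sum of every internal node's weight: 53 + 86 + 107 + 134 + 193 + 327 = 900 bits.

900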